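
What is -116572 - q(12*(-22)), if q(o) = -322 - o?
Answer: -116514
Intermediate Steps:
-116572 - q(12*(-22)) = -116572 - (-322 - 12*(-22)) = -116572 - (-322 - 1*(-264)) = -116572 - (-322 + 264) = -116572 - 1*(-58) = -116572 + 58 = -116514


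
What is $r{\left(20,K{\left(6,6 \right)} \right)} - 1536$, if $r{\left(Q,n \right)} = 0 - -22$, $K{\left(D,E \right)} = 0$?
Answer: $-1514$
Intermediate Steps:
$r{\left(Q,n \right)} = 22$ ($r{\left(Q,n \right)} = 0 + 22 = 22$)
$r{\left(20,K{\left(6,6 \right)} \right)} - 1536 = 22 - 1536 = -1514$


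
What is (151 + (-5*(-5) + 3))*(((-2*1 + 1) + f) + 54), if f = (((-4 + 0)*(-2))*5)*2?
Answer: 23807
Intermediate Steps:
f = 80 (f = (-4*(-2)*5)*2 = (8*5)*2 = 40*2 = 80)
(151 + (-5*(-5) + 3))*(((-2*1 + 1) + f) + 54) = (151 + (-5*(-5) + 3))*(((-2*1 + 1) + 80) + 54) = (151 + (25 + 3))*(((-2 + 1) + 80) + 54) = (151 + 28)*((-1 + 80) + 54) = 179*(79 + 54) = 179*133 = 23807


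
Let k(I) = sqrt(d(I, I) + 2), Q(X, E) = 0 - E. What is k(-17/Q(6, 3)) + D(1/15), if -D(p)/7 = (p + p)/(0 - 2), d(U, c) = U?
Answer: 7/15 + sqrt(69)/3 ≈ 3.2355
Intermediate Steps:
Q(X, E) = -E
D(p) = 7*p (D(p) = -7*(p + p)/(0 - 2) = -7*2*p/(-2) = -7*2*p*(-1)/2 = -(-7)*p = 7*p)
k(I) = sqrt(2 + I) (k(I) = sqrt(I + 2) = sqrt(2 + I))
k(-17/Q(6, 3)) + D(1/15) = sqrt(2 - 17/((-1*3))) + 7/15 = sqrt(2 - 17/(-3)) + 7*(1/15) = sqrt(2 - 17*(-1/3)) + 7/15 = sqrt(2 + 17/3) + 7/15 = sqrt(23/3) + 7/15 = sqrt(69)/3 + 7/15 = 7/15 + sqrt(69)/3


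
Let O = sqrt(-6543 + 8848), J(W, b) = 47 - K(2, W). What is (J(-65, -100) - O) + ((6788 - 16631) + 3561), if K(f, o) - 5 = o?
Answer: -6175 - sqrt(2305) ≈ -6223.0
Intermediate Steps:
K(f, o) = 5 + o
J(W, b) = 42 - W (J(W, b) = 47 - (5 + W) = 47 + (-5 - W) = 42 - W)
O = sqrt(2305) ≈ 48.010
(J(-65, -100) - O) + ((6788 - 16631) + 3561) = ((42 - 1*(-65)) - sqrt(2305)) + ((6788 - 16631) + 3561) = ((42 + 65) - sqrt(2305)) + (-9843 + 3561) = (107 - sqrt(2305)) - 6282 = -6175 - sqrt(2305)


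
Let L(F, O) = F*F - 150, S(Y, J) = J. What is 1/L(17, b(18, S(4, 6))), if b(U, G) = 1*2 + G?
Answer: 1/139 ≈ 0.0071942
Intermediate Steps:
b(U, G) = 2 + G
L(F, O) = -150 + F² (L(F, O) = F² - 150 = -150 + F²)
1/L(17, b(18, S(4, 6))) = 1/(-150 + 17²) = 1/(-150 + 289) = 1/139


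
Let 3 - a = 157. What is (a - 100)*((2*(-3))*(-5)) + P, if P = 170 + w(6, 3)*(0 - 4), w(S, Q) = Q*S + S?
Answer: -7546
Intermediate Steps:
a = -154 (a = 3 - 1*157 = 3 - 157 = -154)
w(S, Q) = S + Q*S
P = 74 (P = 170 + (6*(1 + 3))*(0 - 4) = 170 + (6*4)*(-4) = 170 + 24*(-4) = 170 - 96 = 74)
(a - 100)*((2*(-3))*(-5)) + P = (-154 - 100)*((2*(-3))*(-5)) + 74 = -(-1524)*(-5) + 74 = -254*30 + 74 = -7620 + 74 = -7546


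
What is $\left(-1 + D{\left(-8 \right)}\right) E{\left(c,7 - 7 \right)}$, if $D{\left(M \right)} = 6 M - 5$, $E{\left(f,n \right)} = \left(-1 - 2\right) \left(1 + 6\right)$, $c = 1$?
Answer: $1134$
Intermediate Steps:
$E{\left(f,n \right)} = -21$ ($E{\left(f,n \right)} = \left(-3\right) 7 = -21$)
$D{\left(M \right)} = -5 + 6 M$
$\left(-1 + D{\left(-8 \right)}\right) E{\left(c,7 - 7 \right)} = \left(-1 + \left(-5 + 6 \left(-8\right)\right)\right) \left(-21\right) = \left(-1 - 53\right) \left(-21\right) = \left(-54\right) \left(-21\right) = 1134$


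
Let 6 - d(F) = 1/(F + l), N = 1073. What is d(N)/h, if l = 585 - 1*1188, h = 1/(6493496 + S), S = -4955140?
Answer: 2168312782/235 ≈ 9.2269e+6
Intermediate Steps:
h = 1/1538356 (h = 1/(6493496 - 4955140) = 1/1538356 ≈ 6.5004e-7)
l = -603 (l = 585 - 1188 = -603)
d(F) = 6 - 1/(-603 + F) (d(F) = 6 - 1/(F - 603) = 6 - 1/(-603 + F))
d(N)/h = ((-3619 + 6*1073)/(-603 + 1073))/(1/1538356) = ((-3619 + 6438)/470)*1538356 = ((1/470)*2819)*1538356 = (2819/470)*1538356 = 2168312782/235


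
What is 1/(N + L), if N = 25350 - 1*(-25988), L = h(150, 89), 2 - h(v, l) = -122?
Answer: 1/51462 ≈ 1.9432e-5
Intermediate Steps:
h(v, l) = 124 (h(v, l) = 2 - 1*(-122) = 2 + 122 = 124)
L = 124
N = 51338 (N = 25350 + 25988 = 51338)
1/(N + L) = 1/(51338 + 124) = 1/51462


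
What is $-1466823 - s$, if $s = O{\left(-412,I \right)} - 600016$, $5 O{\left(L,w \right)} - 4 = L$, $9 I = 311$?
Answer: $- \frac{4333627}{5} \approx -8.6673 \cdot 10^{5}$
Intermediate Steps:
$I = \frac{311}{9}$ ($I = \frac{1}{9} \cdot 311 = \frac{311}{9} \approx 34.556$)
$O{\left(L,w \right)} = \frac{4}{5} + \frac{L}{5}$
$s = - \frac{3000488}{5}$ ($s = \left(\frac{4}{5} + \frac{1}{5} \left(-412\right)\right) - 600016 = \left(\frac{4}{5} - \frac{412}{5}\right) - 600016 = - \frac{408}{5} - 600016 = - \frac{3000488}{5} \approx -6.001 \cdot 10^{5}$)
$-1466823 - s = -1466823 - - \frac{3000488}{5} = -1466823 + \frac{3000488}{5} = - \frac{4333627}{5}$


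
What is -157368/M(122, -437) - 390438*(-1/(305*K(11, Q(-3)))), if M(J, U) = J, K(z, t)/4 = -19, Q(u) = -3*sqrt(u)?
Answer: -15145179/11590 ≈ -1306.7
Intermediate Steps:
K(z, t) = -76 (K(z, t) = 4*(-19) = -76)
-157368/M(122, -437) - 390438*(-1/(305*K(11, Q(-3)))) = -157368/122 - 390438/((-305*(-76))) = -157368*1/122 - 390438/23180 = -78684/61 - 390438*1/23180 = -78684/61 - 195219/11590 = -15145179/11590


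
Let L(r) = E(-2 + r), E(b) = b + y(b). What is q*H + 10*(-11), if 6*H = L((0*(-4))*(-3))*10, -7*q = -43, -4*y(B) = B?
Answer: -1755/14 ≈ -125.36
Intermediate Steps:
y(B) = -B/4
q = 43/7 (q = -⅐*(-43) = 43/7 ≈ 6.1429)
E(b) = 3*b/4 (E(b) = b - b/4 = 3*b/4)
L(r) = -3/2 + 3*r/4 (L(r) = 3*(-2 + r)/4 = -3/2 + 3*r/4)
H = -5/2 (H = ((-3/2 + 3*((0*(-4))*(-3))/4)*10)/6 = ((-3/2 + 3*(0*(-3))/4)*10)/6 = ((-3/2 + (¾)*0)*10)/6 = ((-3/2 + 0)*10)/6 = (-3/2*10)/6 = (⅙)*(-15) = -5/2 ≈ -2.5000)
q*H + 10*(-11) = (43/7)*(-5/2) + 10*(-11) = -215/14 - 110 = -1755/14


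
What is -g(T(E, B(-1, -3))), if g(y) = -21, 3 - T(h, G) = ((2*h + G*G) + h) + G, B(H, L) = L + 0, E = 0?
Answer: 21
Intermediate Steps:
B(H, L) = L
T(h, G) = 3 - G - G² - 3*h (T(h, G) = 3 - (((2*h + G*G) + h) + G) = 3 - (((2*h + G²) + h) + G) = 3 - (((G² + 2*h) + h) + G) = 3 - ((G² + 3*h) + G) = 3 - (G + G² + 3*h) = 3 + (-G - G² - 3*h) = 3 - G - G² - 3*h)
-g(T(E, B(-1, -3))) = -1*(-21) = 21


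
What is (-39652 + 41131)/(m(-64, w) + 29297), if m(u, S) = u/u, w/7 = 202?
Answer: 493/9766 ≈ 0.050481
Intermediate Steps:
w = 1414 (w = 7*202 = 1414)
m(u, S) = 1
(-39652 + 41131)/(m(-64, w) + 29297) = (-39652 + 41131)/(1 + 29297) = 1479/29298 = 1479*(1/29298) = 493/9766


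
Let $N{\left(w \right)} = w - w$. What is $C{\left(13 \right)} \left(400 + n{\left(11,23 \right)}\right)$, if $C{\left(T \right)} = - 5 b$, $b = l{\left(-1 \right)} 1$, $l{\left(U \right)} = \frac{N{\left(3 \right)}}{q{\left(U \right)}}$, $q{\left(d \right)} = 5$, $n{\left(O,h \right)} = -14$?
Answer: $0$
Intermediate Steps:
$N{\left(w \right)} = 0$
$l{\left(U \right)} = 0$ ($l{\left(U \right)} = \frac{0}{5} = 0 \cdot \frac{1}{5} = 0$)
$b = 0$ ($b = 0 \cdot 1 = 0$)
$C{\left(T \right)} = 0$ ($C{\left(T \right)} = \left(-5\right) 0 = 0$)
$C{\left(13 \right)} \left(400 + n{\left(11,23 \right)}\right) = 0 \left(400 - 14\right) = 0 \cdot 386 = 0$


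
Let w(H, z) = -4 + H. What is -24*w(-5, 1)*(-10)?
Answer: -2160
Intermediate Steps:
-24*w(-5, 1)*(-10) = -24*(-4 - 5)*(-10) = -24*(-9)*(-10) = 216*(-10) = -2160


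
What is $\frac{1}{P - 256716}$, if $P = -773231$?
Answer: $- \frac{1}{1029947} \approx -9.7092 \cdot 10^{-7}$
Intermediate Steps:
$\frac{1}{P - 256716} = \frac{1}{-773231 - 256716} = \frac{1}{-1029947} = - \frac{1}{1029947}$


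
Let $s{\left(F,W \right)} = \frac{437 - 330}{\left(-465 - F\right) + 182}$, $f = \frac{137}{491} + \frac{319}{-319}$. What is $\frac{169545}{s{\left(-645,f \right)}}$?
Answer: $\frac{61375290}{107} \approx 5.736 \cdot 10^{5}$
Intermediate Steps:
$f = - \frac{354}{491}$ ($f = 137 \cdot \frac{1}{491} + 319 \left(- \frac{1}{319}\right) = \frac{137}{491} - 1 = - \frac{354}{491} \approx -0.72098$)
$s{\left(F,W \right)} = \frac{107}{-283 - F}$
$\frac{169545}{s{\left(-645,f \right)}} = \frac{169545}{\left(-107\right) \frac{1}{283 - 645}} = \frac{169545}{\left(-107\right) \frac{1}{-362}} = \frac{169545}{\left(-107\right) \left(- \frac{1}{362}\right)} = \frac{169545}{\frac{107}{362}} = 169545 \cdot \frac{362}{107} = \frac{61375290}{107}$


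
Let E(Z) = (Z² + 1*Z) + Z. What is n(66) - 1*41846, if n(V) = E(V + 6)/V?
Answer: -459418/11 ≈ -41765.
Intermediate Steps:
E(Z) = Z² + 2*Z (E(Z) = (Z² + Z) + Z = (Z + Z²) + Z = Z² + 2*Z)
n(V) = (6 + V)*(8 + V)/V (n(V) = ((V + 6)*(2 + (V + 6)))/V = ((6 + V)*(2 + (6 + V)))/V = ((6 + V)*(8 + V))/V = (6 + V)*(8 + V)/V)
n(66) - 1*41846 = (14 + 66 + 48/66) - 1*41846 = (14 + 66 + 48*(1/66)) - 41846 = (14 + 66 + 8/11) - 41846 = 888/11 - 41846 = -459418/11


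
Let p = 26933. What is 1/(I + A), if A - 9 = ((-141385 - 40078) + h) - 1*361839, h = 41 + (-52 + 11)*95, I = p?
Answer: -1/520214 ≈ -1.9223e-6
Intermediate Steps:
I = 26933
h = -3854 (h = 41 - 41*95 = 41 - 3895 = -3854)
A = -547147 (A = 9 + (((-141385 - 40078) - 3854) - 1*361839) = 9 + ((-181463 - 3854) - 361839) = 9 + (-185317 - 361839) = 9 - 547156 = -547147)
1/(I + A) = 1/(26933 - 547147) = 1/(-520214) = -1/520214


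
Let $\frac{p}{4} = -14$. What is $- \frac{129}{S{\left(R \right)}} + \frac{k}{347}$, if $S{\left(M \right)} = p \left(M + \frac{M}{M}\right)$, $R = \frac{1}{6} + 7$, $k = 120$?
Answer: $\frac{298929}{476084} \approx 0.62789$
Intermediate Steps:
$p = -56$ ($p = 4 \left(-14\right) = -56$)
$R = \frac{43}{6}$ ($R = \frac{1}{6} + 7 = \frac{43}{6} \approx 7.1667$)
$S{\left(M \right)} = -56 - 56 M$ ($S{\left(M \right)} = - 56 \left(M + \frac{M}{M}\right) = - 56 \left(M + 1\right) = - 56 \left(1 + M\right) = -56 - 56 M$)
$- \frac{129}{S{\left(R \right)}} + \frac{k}{347} = - \frac{129}{-56 - \frac{1204}{3}} + \frac{120}{347} = - \frac{129}{-56 - \frac{1204}{3}} + 120 \cdot \frac{1}{347} = - \frac{129}{- \frac{1372}{3}} + \frac{120}{347} = \left(-129\right) \left(- \frac{3}{1372}\right) + \frac{120}{347} = \frac{387}{1372} + \frac{120}{347} = \frac{298929}{476084}$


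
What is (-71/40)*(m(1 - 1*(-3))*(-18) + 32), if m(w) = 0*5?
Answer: -284/5 ≈ -56.800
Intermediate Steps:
m(w) = 0
(-71/40)*(m(1 - 1*(-3))*(-18) + 32) = (-71/40)*(0*(-18) + 32) = (-71*1/40)*(0 + 32) = -71/40*32 = -284/5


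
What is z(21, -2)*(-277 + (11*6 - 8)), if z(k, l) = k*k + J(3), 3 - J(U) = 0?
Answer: -97236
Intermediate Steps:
J(U) = 3 (J(U) = 3 - 1*0 = 3 + 0 = 3)
z(k, l) = 3 + k² (z(k, l) = k*k + 3 = k² + 3 = 3 + k²)
z(21, -2)*(-277 + (11*6 - 8)) = (3 + 21²)*(-277 + (11*6 - 8)) = (3 + 441)*(-277 + (66 - 8)) = 444*(-277 + 58) = 444*(-219) = -97236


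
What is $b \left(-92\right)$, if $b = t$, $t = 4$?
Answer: $-368$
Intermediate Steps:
$b = 4$
$b \left(-92\right) = 4 \left(-92\right) = -368$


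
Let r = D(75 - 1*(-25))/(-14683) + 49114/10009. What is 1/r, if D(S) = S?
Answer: 146962147/720139962 ≈ 0.20407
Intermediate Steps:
r = 720139962/146962147 (r = (75 - 1*(-25))/(-14683) + 49114/10009 = (75 + 25)*(-1/14683) + 49114*(1/10009) = 100*(-1/14683) + 49114/10009 = -100/14683 + 49114/10009 = 720139962/146962147 ≈ 4.9002)
1/r = 1/(720139962/146962147) = 146962147/720139962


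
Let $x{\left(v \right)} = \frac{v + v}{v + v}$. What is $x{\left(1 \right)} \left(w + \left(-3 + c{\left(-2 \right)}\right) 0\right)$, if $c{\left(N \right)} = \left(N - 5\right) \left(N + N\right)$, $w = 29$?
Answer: $29$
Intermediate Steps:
$c{\left(N \right)} = 2 N \left(-5 + N\right)$ ($c{\left(N \right)} = \left(-5 + N\right) 2 N = 2 N \left(-5 + N\right)$)
$x{\left(v \right)} = 1$ ($x{\left(v \right)} = \frac{2 v}{2 v} = 2 v \frac{1}{2 v} = 1$)
$x{\left(1 \right)} \left(w + \left(-3 + c{\left(-2 \right)}\right) 0\right) = 1 \left(29 + \left(-3 + 2 \left(-2\right) \left(-5 - 2\right)\right) 0\right) = 1 \left(29 + \left(-3 + 2 \left(-2\right) \left(-7\right)\right) 0\right) = 1 \left(29 + \left(-3 + 28\right) 0\right) = 1 \left(29 + 25 \cdot 0\right) = 1 \left(29 + 0\right) = 1 \cdot 29 = 29$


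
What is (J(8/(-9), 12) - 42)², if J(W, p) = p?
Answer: 900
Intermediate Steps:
(J(8/(-9), 12) - 42)² = (12 - 42)² = (-30)² = 900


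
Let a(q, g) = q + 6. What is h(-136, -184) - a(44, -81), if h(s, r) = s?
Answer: -186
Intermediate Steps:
a(q, g) = 6 + q
h(-136, -184) - a(44, -81) = -136 - (6 + 44) = -136 - 1*50 = -136 - 50 = -186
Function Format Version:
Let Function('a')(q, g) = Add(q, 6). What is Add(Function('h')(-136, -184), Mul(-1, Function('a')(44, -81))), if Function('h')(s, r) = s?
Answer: -186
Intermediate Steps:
Function('a')(q, g) = Add(6, q)
Add(Function('h')(-136, -184), Mul(-1, Function('a')(44, -81))) = Add(-136, Mul(-1, Add(6, 44))) = Add(-136, Mul(-1, 50)) = Add(-136, -50) = -186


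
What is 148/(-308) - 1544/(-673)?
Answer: 93987/51821 ≈ 1.8137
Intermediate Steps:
148/(-308) - 1544/(-673) = 148*(-1/308) - 1544*(-1/673) = -37/77 + 1544/673 = 93987/51821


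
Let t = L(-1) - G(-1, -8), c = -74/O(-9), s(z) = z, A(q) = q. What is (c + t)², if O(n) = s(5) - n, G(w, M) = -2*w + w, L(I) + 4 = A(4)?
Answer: 1936/49 ≈ 39.510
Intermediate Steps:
L(I) = 0 (L(I) = -4 + 4 = 0)
G(w, M) = -w
O(n) = 5 - n
c = -37/7 (c = -74/(5 - 1*(-9)) = -74/(5 + 9) = -74/14 = -74*1/14 = -37/7 ≈ -5.2857)
t = -1 (t = 0 - (-1)*(-1) = 0 - 1*1 = 0 - 1 = -1)
(c + t)² = (-37/7 - 1)² = (-44/7)² = 1936/49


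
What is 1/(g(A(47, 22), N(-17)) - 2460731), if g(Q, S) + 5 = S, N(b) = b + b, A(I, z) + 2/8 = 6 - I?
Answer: -1/2460770 ≈ -4.0638e-7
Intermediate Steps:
A(I, z) = 23/4 - I (A(I, z) = -¼ + (6 - I) = 23/4 - I)
N(b) = 2*b
g(Q, S) = -5 + S
1/(g(A(47, 22), N(-17)) - 2460731) = 1/((-5 + 2*(-17)) - 2460731) = 1/((-5 - 34) - 2460731) = 1/(-39 - 2460731) = 1/(-2460770) = -1/2460770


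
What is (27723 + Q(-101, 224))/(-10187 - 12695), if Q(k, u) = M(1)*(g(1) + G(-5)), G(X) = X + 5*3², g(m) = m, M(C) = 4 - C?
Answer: -819/673 ≈ -1.2169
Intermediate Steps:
G(X) = 45 + X (G(X) = X + 5*9 = X + 45 = 45 + X)
Q(k, u) = 123 (Q(k, u) = (4 - 1*1)*(1 + (45 - 5)) = (4 - 1)*(1 + 40) = 3*41 = 123)
(27723 + Q(-101, 224))/(-10187 - 12695) = (27723 + 123)/(-10187 - 12695) = 27846/(-22882) = 27846*(-1/22882) = -819/673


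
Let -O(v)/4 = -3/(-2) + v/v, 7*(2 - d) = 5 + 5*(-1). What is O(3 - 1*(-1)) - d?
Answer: -12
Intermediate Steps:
d = 2 (d = 2 - (5 + 5*(-1))/7 = 2 - (5 - 5)/7 = 2 - ⅐*0 = 2 + 0 = 2)
O(v) = -10 (O(v) = -4*(-3/(-2) + v/v) = -4*(-3*(-½) + 1) = -4*(3/2 + 1) = -4*5/2 = -10)
O(3 - 1*(-1)) - d = -10 - 1*2 = -10 - 2 = -12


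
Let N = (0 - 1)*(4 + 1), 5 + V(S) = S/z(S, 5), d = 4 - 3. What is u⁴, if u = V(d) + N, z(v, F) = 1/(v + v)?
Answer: 4096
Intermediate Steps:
z(v, F) = 1/(2*v)
d = 1
V(S) = -5 + 2*S² (V(S) = -5 + S/((1/(2*S))) = -5 + S*(2*S) = -5 + 2*S²)
N = -5 (N = -1*5 = -5)
u = -8 (u = (-5 + 2*1²) - 5 = (-5 + 2*1) - 5 = (-5 + 2) - 5 = -3 - 5 = -8)
u⁴ = (-8)⁴ = 4096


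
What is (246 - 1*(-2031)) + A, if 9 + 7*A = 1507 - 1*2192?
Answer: 15245/7 ≈ 2177.9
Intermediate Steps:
A = -694/7 (A = -9/7 + (1507 - 1*2192)/7 = -9/7 + (1507 - 2192)/7 = -9/7 + (⅐)*(-685) = -9/7 - 685/7 = -694/7 ≈ -99.143)
(246 - 1*(-2031)) + A = (246 - 1*(-2031)) - 694/7 = (246 + 2031) - 694/7 = 2277 - 694/7 = 15245/7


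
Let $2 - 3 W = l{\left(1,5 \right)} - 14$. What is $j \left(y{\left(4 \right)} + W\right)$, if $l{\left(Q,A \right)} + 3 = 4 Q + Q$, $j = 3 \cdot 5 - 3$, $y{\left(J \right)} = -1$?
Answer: $44$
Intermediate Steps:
$j = 12$ ($j = 15 - 3 = 12$)
$l{\left(Q,A \right)} = -3 + 5 Q$ ($l{\left(Q,A \right)} = -3 + \left(4 Q + Q\right) = -3 + 5 Q$)
$W = \frac{14}{3}$ ($W = \frac{2}{3} - \frac{\left(-3 + 5 \cdot 1\right) - 14}{3} = \frac{2}{3} - \frac{\left(-3 + 5\right) - 14}{3} = \frac{2}{3} - \frac{2 - 14}{3} = \frac{2}{3} - -4 = \frac{2}{3} + 4 = \frac{14}{3} \approx 4.6667$)
$j \left(y{\left(4 \right)} + W\right) = 12 \left(-1 + \frac{14}{3}\right) = 12 \cdot \frac{11}{3} = 44$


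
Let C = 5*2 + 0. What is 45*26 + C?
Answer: 1180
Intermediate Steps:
C = 10 (C = 10 + 0 = 10)
45*26 + C = 45*26 + 10 = 1170 + 10 = 1180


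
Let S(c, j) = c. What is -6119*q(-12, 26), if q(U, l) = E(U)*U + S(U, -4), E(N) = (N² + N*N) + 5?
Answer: 21587832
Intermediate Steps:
E(N) = 5 + 2*N² (E(N) = (N² + N²) + 5 = 2*N² + 5 = 5 + 2*N²)
q(U, l) = U + U*(5 + 2*U²) (q(U, l) = (5 + 2*U²)*U + U = U*(5 + 2*U²) + U = U + U*(5 + 2*U²))
-6119*q(-12, 26) = -12238*(-12)*(3 + (-12)²) = -12238*(-12)*(3 + 144) = -12238*(-12)*147 = -6119*(-3528) = 21587832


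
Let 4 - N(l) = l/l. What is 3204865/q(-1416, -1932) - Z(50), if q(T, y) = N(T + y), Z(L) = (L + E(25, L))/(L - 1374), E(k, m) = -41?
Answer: 4243241287/3972 ≈ 1.0683e+6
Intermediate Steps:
N(l) = 3 (N(l) = 4 - l/l = 4 - 1*1 = 4 - 1 = 3)
Z(L) = (-41 + L)/(-1374 + L) (Z(L) = (L - 41)/(L - 1374) = (-41 + L)/(-1374 + L))
q(T, y) = 3
3204865/q(-1416, -1932) - Z(50) = 3204865/3 - (-41 + 50)/(-1374 + 50) = 3204865*(1/3) - 9/(-1324) = 3204865/3 - (-1)*9/1324 = 3204865/3 - 1*(-9/1324) = 3204865/3 + 9/1324 = 4243241287/3972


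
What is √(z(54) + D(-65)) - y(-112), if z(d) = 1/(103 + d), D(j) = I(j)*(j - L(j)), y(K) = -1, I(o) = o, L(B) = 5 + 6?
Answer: 1 + √121766217/157 ≈ 71.285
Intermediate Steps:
L(B) = 11
D(j) = j*(-11 + j) (D(j) = j*(j - 1*11) = j*(j - 11) = j*(-11 + j))
√(z(54) + D(-65)) - y(-112) = √(1/(103 + 54) - 65*(-11 - 65)) - 1*(-1) = √(1/157 - 65*(-76)) + 1 = √(1/157 + 4940) + 1 = √(775581/157) + 1 = √121766217/157 + 1 = 1 + √121766217/157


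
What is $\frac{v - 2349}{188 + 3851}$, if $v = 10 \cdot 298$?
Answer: $\frac{631}{4039} \approx 0.15623$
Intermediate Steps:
$v = 2980$
$\frac{v - 2349}{188 + 3851} = \frac{2980 - 2349}{188 + 3851} = \frac{631}{4039}$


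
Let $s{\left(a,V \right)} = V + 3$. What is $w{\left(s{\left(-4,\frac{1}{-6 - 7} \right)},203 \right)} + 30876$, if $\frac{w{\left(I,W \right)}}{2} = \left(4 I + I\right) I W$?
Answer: $\frac{8149364}{169} \approx 48221.0$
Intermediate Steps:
$s{\left(a,V \right)} = 3 + V$
$w{\left(I,W \right)} = 10 W I^{2}$ ($w{\left(I,W \right)} = 2 \left(4 I + I\right) I W = 2 \cdot 5 I I W = 2 \cdot 5 I^{2} W = 2 \cdot 5 W I^{2} = 10 W I^{2}$)
$w{\left(s{\left(-4,\frac{1}{-6 - 7} \right)},203 \right)} + 30876 = 10 \cdot 203 \left(3 + \frac{1}{-6 - 7}\right)^{2} + 30876 = 10 \cdot 203 \left(3 + \frac{1}{-13}\right)^{2} + 30876 = 10 \cdot 203 \left(3 - \frac{1}{13}\right)^{2} + 30876 = 10 \cdot 203 \left(\frac{38}{13}\right)^{2} + 30876 = 10 \cdot 203 \cdot \frac{1444}{169} + 30876 = \frac{2931320}{169} + 30876 = \frac{8149364}{169}$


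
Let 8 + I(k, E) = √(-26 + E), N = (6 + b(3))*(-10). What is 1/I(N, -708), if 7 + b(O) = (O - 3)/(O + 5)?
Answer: -4/399 - I*√734/798 ≈ -0.010025 - 0.03395*I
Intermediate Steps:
b(O) = -7 + (-3 + O)/(5 + O) (b(O) = -7 + (O - 3)/(O + 5) = -7 + (-3 + O)/(5 + O))
N = 10 (N = (6 + 2*(-19 - 3*3)/(5 + 3))*(-10) = (6 + 2*(-19 - 9)/8)*(-10) = (6 + 2*(⅛)*(-28))*(-10) = (6 - 7)*(-10) = -1*(-10) = 10)
I(k, E) = -8 + √(-26 + E)
1/I(N, -708) = 1/(-8 + √(-26 - 708)) = 1/(-8 + √(-734)) = 1/(-8 + I*√734)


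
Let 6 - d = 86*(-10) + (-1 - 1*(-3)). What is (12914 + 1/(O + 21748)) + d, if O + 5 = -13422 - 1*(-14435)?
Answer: 313532169/22756 ≈ 13778.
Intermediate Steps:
O = 1008 (O = -5 + (-13422 - 1*(-14435)) = -5 + (-13422 + 14435) = -5 + 1013 = 1008)
d = 864 (d = 6 - (86*(-10) + (-1 - 1*(-3))) = 6 - (-860 + (-1 + 3)) = 6 - (-860 + 2) = 6 - 1*(-858) = 6 + 858 = 864)
(12914 + 1/(O + 21748)) + d = (12914 + 1/(1008 + 21748)) + 864 = (12914 + 1/22756) + 864 = 293870985/22756 + 864 = 313532169/22756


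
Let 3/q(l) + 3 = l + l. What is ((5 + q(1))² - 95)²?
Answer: 8281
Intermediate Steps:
q(l) = 3/(-3 + 2*l) (q(l) = 3/(-3 + (l + l)) = 3/(-3 + 2*l))
((5 + q(1))² - 95)² = ((5 + 3/(-3 + 2*1))² - 95)² = ((5 + 3/(-3 + 2))² - 95)² = ((5 + 3/(-1))² - 95)² = ((5 + 3*(-1))² - 95)² = ((5 - 3)² - 95)² = (2² - 95)² = (4 - 95)² = (-91)² = 8281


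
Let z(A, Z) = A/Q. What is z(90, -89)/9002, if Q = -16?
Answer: -45/72016 ≈ -0.00062486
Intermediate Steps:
z(A, Z) = -A/16 (z(A, Z) = A/(-16) = A*(-1/16) = -A/16)
z(90, -89)/9002 = -1/16*90/9002 = -45/8*1/9002 = -45/72016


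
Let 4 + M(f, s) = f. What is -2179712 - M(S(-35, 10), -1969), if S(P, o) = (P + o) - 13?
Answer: -2179670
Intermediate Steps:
S(P, o) = -13 + P + o
M(f, s) = -4 + f
-2179712 - M(S(-35, 10), -1969) = -2179712 - (-4 + (-13 - 35 + 10)) = -2179712 - (-4 - 38) = -2179712 - 1*(-42) = -2179712 + 42 = -2179670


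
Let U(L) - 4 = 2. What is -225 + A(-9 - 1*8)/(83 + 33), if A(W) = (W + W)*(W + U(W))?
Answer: -12863/58 ≈ -221.78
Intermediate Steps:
U(L) = 6 (U(L) = 4 + 2 = 6)
A(W) = 2*W*(6 + W) (A(W) = (W + W)*(W + 6) = (2*W)*(6 + W) = 2*W*(6 + W))
-225 + A(-9 - 1*8)/(83 + 33) = -225 + (2*(-9 - 1*8)*(6 + (-9 - 1*8)))/(83 + 33) = -225 + (2*(-9 - 8)*(6 + (-9 - 8)))/116 = -225 + (2*(-17)*(6 - 17))*(1/116) = -225 + (2*(-17)*(-11))*(1/116) = -225 + 374*(1/116) = -225 + 187/58 = -12863/58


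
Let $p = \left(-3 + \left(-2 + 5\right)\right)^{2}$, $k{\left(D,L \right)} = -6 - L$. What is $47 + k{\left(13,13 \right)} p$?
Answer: $47$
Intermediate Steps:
$p = 0$ ($p = \left(-3 + 3\right)^{2} = 0^{2} = 0$)
$47 + k{\left(13,13 \right)} p = 47 + \left(-6 - 13\right) 0 = 47 - 0 = 47 + 0 = 47$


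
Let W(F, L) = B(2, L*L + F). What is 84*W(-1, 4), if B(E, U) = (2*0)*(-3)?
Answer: 0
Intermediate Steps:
B(E, U) = 0 (B(E, U) = 0*(-3) = 0)
W(F, L) = 0
84*W(-1, 4) = 84*0 = 0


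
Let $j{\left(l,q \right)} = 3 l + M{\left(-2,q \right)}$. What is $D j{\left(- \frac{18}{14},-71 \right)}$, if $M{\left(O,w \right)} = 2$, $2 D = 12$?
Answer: $- \frac{78}{7} \approx -11.143$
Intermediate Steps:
$D = 6$ ($D = \frac{1}{2} \cdot 12 = 6$)
$j{\left(l,q \right)} = 2 + 3 l$ ($j{\left(l,q \right)} = 3 l + 2 = 2 + 3 l$)
$D j{\left(- \frac{18}{14},-71 \right)} = 6 \left(2 + 3 \left(- \frac{18}{14}\right)\right) = 6 \left(2 + 3 \left(\left(-18\right) \frac{1}{14}\right)\right) = 6 \left(2 + 3 \left(- \frac{9}{7}\right)\right) = 6 \left(2 - \frac{27}{7}\right) = 6 \left(- \frac{13}{7}\right) = - \frac{78}{7}$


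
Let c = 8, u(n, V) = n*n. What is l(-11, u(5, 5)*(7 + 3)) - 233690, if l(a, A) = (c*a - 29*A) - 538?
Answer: -241566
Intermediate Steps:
u(n, V) = n²
l(a, A) = -538 - 29*A + 8*a (l(a, A) = (8*a - 29*A) - 538 = (-29*A + 8*a) - 538 = -538 - 29*A + 8*a)
l(-11, u(5, 5)*(7 + 3)) - 233690 = (-538 - 29*5²*(7 + 3) + 8*(-11)) - 233690 = (-538 - 725*10 - 88) - 233690 = (-538 - 29*250 - 88) - 233690 = (-538 - 7250 - 88) - 233690 = -7876 - 233690 = -241566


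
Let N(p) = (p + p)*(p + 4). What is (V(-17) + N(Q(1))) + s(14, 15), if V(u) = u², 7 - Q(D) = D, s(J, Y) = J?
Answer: 423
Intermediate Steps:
Q(D) = 7 - D
N(p) = 2*p*(4 + p) (N(p) = (2*p)*(4 + p) = 2*p*(4 + p))
(V(-17) + N(Q(1))) + s(14, 15) = ((-17)² + 2*(7 - 1*1)*(4 + (7 - 1*1))) + 14 = (289 + 2*(7 - 1)*(4 + (7 - 1))) + 14 = (289 + 2*6*(4 + 6)) + 14 = (289 + 2*6*10) + 14 = (289 + 120) + 14 = 409 + 14 = 423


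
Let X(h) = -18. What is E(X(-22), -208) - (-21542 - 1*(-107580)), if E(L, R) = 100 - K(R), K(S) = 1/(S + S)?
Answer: -35750207/416 ≈ -85938.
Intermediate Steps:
K(S) = 1/(2*S)
E(L, R) = 100 - 1/(2*R)
E(X(-22), -208) - (-21542 - 1*(-107580)) = (100 - ½/(-208)) - (-21542 - 1*(-107580)) = (100 - ½*(-1/208)) - (-21542 + 107580) = (100 + 1/416) - 1*86038 = 41601/416 - 86038 = -35750207/416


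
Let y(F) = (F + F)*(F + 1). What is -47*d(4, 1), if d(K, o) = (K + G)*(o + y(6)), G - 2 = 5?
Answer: -43945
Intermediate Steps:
G = 7 (G = 2 + 5 = 7)
y(F) = 2*F*(1 + F) (y(F) = (2*F)*(1 + F) = 2*F*(1 + F))
d(K, o) = (7 + K)*(84 + o) (d(K, o) = (K + 7)*(o + 2*6*(1 + 6)) = (7 + K)*(o + 2*6*7) = (7 + K)*(o + 84) = (7 + K)*(84 + o))
-47*d(4, 1) = -47*(588 + 7*1 + 84*4 + 4*1) = -47*(588 + 7 + 336 + 4) = -47*935 = -43945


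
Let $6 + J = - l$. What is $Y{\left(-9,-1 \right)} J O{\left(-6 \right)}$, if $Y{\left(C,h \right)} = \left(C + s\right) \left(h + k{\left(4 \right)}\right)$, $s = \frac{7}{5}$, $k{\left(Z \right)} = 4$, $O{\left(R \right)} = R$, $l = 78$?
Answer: $- \frac{57456}{5} \approx -11491.0$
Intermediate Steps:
$s = \frac{7}{5}$ ($s = 7 \cdot \frac{1}{5} = \frac{7}{5} \approx 1.4$)
$J = -84$ ($J = -6 - 78 = -84$)
$Y{\left(C,h \right)} = \left(4 + h\right) \left(\frac{7}{5} + C\right)$ ($Y{\left(C,h \right)} = \left(C + \frac{7}{5}\right) \left(h + 4\right) = \left(\frac{7}{5} + C\right) \left(4 + h\right) = \left(4 + h\right) \left(\frac{7}{5} + C\right)$)
$Y{\left(-9,-1 \right)} J O{\left(-6 \right)} = \left(\frac{28}{5} + 4 \left(-9\right) + \frac{7}{5} \left(-1\right) - -9\right) \left(-84\right) \left(-6\right) = \left(\frac{28}{5} - 36 - \frac{7}{5} + 9\right) \left(-84\right) \left(-6\right) = \left(- \frac{114}{5}\right) \left(-84\right) \left(-6\right) = \frac{9576}{5} \left(-6\right) = - \frac{57456}{5}$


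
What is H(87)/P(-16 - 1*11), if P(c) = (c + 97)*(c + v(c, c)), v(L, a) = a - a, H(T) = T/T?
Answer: -1/1890 ≈ -0.00052910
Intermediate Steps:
H(T) = 1
v(L, a) = 0
P(c) = c*(97 + c) (P(c) = (c + 97)*(c + 0) = (97 + c)*c = c*(97 + c))
H(87)/P(-16 - 1*11) = 1/((-16 - 1*11)*(97 + (-16 - 1*11))) = 1/((-16 - 11)*(97 + (-16 - 11))) = 1/(-27*(97 - 27)) = 1/(-27*70) = 1/(-1890) = 1*(-1/1890) = -1/1890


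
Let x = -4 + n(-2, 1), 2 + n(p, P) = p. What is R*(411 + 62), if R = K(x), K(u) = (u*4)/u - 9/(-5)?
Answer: 13717/5 ≈ 2743.4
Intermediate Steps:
n(p, P) = -2 + p
x = -8 (x = -4 + (-2 - 2) = -4 - 4 = -8)
K(u) = 29/5 (K(u) = (4*u)/u - 9*(-1/5) = 4 + 9/5 = 29/5)
R = 29/5 ≈ 5.8000
R*(411 + 62) = 29*(411 + 62)/5 = (29/5)*473 = 13717/5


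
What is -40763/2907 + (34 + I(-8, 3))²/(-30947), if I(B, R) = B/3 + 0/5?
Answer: -421448863/29987643 ≈ -14.054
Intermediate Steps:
I(B, R) = B/3 (I(B, R) = B*(⅓) + 0*(⅕) = B/3 + 0 = B/3)
-40763/2907 + (34 + I(-8, 3))²/(-30947) = -40763/2907 + (34 + (⅓)*(-8))²/(-30947) = -40763*1/2907 + (34 - 8/3)²*(-1/30947) = -40763/2907 + (94/3)²*(-1/30947) = -40763/2907 + (8836/9)*(-1/30947) = -40763/2907 - 8836/278523 = -421448863/29987643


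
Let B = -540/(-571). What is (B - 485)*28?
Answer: -7739060/571 ≈ -13554.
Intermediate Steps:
B = 540/571 (B = -540*(-1/571) = 540/571 ≈ 0.94571)
(B - 485)*28 = (540/571 - 485)*28 = -276395/571*28 = -7739060/571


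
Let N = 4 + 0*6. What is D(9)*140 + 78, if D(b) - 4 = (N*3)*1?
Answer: 2318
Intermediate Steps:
N = 4 (N = 4 + 0 = 4)
D(b) = 16 (D(b) = 4 + (4*3)*1 = 4 + 12*1 = 4 + 12 = 16)
D(9)*140 + 78 = 16*140 + 78 = 2240 + 78 = 2318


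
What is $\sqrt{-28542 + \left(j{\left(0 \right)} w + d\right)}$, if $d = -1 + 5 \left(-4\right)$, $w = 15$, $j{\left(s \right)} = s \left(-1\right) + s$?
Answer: $i \sqrt{28563} \approx 169.01 i$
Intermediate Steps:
$j{\left(s \right)} = 0$ ($j{\left(s \right)} = - s + s = 0$)
$d = -21$ ($d = -1 - 20 = -21$)
$\sqrt{-28542 + \left(j{\left(0 \right)} w + d\right)} = \sqrt{-28542 + \left(0 \cdot 15 - 21\right)} = \sqrt{-28542 + \left(0 - 21\right)} = \sqrt{-28542 - 21} = \sqrt{-28563} = i \sqrt{28563}$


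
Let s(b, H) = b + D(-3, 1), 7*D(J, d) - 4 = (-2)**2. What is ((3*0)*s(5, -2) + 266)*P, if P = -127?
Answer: -33782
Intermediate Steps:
D(J, d) = 8/7 (D(J, d) = 4/7 + (1/7)*(-2)**2 = 4/7 + (1/7)*4 = 4/7 + 4/7 = 8/7)
s(b, H) = 8/7 + b (s(b, H) = b + 8/7 = 8/7 + b)
((3*0)*s(5, -2) + 266)*P = ((3*0)*(8/7 + 5) + 266)*(-127) = (0*(43/7) + 266)*(-127) = (0 + 266)*(-127) = 266*(-127) = -33782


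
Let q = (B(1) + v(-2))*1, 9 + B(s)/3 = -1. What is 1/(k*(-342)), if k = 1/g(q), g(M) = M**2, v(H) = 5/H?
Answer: -4225/1368 ≈ -3.0885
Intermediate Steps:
B(s) = -30 (B(s) = -27 + 3*(-1) = -27 - 3 = -30)
q = -65/2 (q = (-30 + 5/(-2))*1 = (-30 + 5*(-1/2))*1 = (-30 - 5/2)*1 = -65/2*1 = -65/2 ≈ -32.500)
k = 4/4225 (k = 1/((-65/2)**2) = 1/(4225/4) = 4/4225 ≈ 0.00094675)
1/(k*(-342)) = 1/((4/4225)*(-342)) = 1/(-1368/4225) = -4225/1368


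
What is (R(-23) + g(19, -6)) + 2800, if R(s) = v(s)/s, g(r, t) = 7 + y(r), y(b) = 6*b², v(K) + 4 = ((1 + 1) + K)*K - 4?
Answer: 113904/23 ≈ 4952.3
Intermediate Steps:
v(K) = -8 + K*(2 + K) (v(K) = -4 + (((1 + 1) + K)*K - 4) = -4 + ((2 + K)*K - 4) = -4 + (K*(2 + K) - 4) = -4 + (-4 + K*(2 + K)) = -8 + K*(2 + K))
g(r, t) = 7 + 6*r²
R(s) = (-8 + s² + 2*s)/s
(R(-23) + g(19, -6)) + 2800 = ((2 - 23 - 8/(-23)) + (7 + 6*19²)) + 2800 = ((2 - 23 - 8*(-1/23)) + (7 + 6*361)) + 2800 = ((2 - 23 + 8/23) + (7 + 2166)) + 2800 = (-475/23 + 2173) + 2800 = 49504/23 + 2800 = 113904/23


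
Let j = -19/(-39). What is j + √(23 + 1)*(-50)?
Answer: 19/39 - 100*√6 ≈ -244.46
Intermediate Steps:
j = 19/39 (j = -19*(-1/39) = 19/39 ≈ 0.48718)
j + √(23 + 1)*(-50) = 19/39 + √(23 + 1)*(-50) = 19/39 + √24*(-50) = 19/39 + (2*√6)*(-50) = 19/39 - 100*√6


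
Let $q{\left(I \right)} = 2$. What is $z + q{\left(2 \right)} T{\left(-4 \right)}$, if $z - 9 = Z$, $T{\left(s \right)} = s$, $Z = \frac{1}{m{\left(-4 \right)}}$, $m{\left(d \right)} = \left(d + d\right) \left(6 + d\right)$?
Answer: $\frac{15}{16} \approx 0.9375$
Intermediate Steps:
$m{\left(d \right)} = 2 d \left(6 + d\right)$
$Z = - \frac{1}{16}$ ($Z = \frac{1}{2 \left(-4\right) \left(6 - 4\right)} = \frac{1}{2 \left(-4\right) 2} = \frac{1}{-16} = - \frac{1}{16} \approx -0.0625$)
$z = \frac{143}{16}$ ($z = 9 - \frac{1}{16} = \frac{143}{16} \approx 8.9375$)
$z + q{\left(2 \right)} T{\left(-4 \right)} = \frac{143}{16} + 2 \left(-4\right) = \frac{143}{16} - 8 = \frac{15}{16}$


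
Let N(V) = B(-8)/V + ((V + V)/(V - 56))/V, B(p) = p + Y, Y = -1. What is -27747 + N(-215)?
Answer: -1616676946/58265 ≈ -27747.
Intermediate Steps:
B(p) = -1 + p (B(p) = p - 1 = -1 + p)
N(V) = -9/V + 2/(-56 + V) (N(V) = (-1 - 8)/V + ((V + V)/(V - 56))/V = -9/V + ((2*V)/(-56 + V))/V = -9/V + (2*V/(-56 + V))/V = -9/V + 2/(-56 + V))
-27747 + N(-215) = -27747 + 7*(72 - 1*(-215))/(-215*(-56 - 215)) = -27747 + 7*(-1/215)*(72 + 215)/(-271) = -27747 + 7*(-1/215)*(-1/271)*287 = -27747 + 2009/58265 = -1616676946/58265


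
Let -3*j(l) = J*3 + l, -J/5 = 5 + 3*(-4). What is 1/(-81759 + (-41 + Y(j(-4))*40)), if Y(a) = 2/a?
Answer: -101/8262040 ≈ -1.2225e-5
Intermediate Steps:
J = 35 (J = -5*(5 + 3*(-4)) = -5*(5 - 12) = -5*(-7) = 35)
j(l) = -35 - l/3 (j(l) = -(35*3 + l)/3 = -(105 + l)/3 = -35 - l/3)
1/(-81759 + (-41 + Y(j(-4))*40)) = 1/(-81759 + (-41 + (2/(-35 - ⅓*(-4)))*40)) = 1/(-81759 + (-41 + (2/(-35 + 4/3))*40)) = 1/(-81759 + (-41 + (2/(-101/3))*40)) = 1/(-81759 + (-41 + (2*(-3/101))*40)) = 1/(-81759 + (-41 - 6/101*40)) = 1/(-81759 + (-41 - 240/101)) = 1/(-81759 - 4381/101) = 1/(-8262040/101) = -101/8262040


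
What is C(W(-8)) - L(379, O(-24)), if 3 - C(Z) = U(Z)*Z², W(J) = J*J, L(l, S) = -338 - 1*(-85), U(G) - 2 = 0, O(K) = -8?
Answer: -7936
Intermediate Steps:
U(G) = 2 (U(G) = 2 + 0 = 2)
L(l, S) = -253 (L(l, S) = -338 + 85 = -253)
W(J) = J²
C(Z) = 3 - 2*Z²
C(W(-8)) - L(379, O(-24)) = (3 - 2*((-8)²)²) - 1*(-253) = (3 - 2*64²) + 253 = (3 - 2*4096) + 253 = (3 - 8192) + 253 = -8189 + 253 = -7936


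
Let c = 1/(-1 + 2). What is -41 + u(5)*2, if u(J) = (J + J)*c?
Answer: -21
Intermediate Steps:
c = 1 (c = 1/1 = 1)
u(J) = 2*J (u(J) = (J + J)*1 = (2*J)*1 = 2*J)
-41 + u(5)*2 = -41 + (2*5)*2 = -41 + 10*2 = -41 + 20 = -21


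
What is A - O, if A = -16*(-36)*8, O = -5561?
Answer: 10169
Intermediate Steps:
A = 4608 (A = 576*8 = 4608)
A - O = 4608 - 1*(-5561) = 4608 + 5561 = 10169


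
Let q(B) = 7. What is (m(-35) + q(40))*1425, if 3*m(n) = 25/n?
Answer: 67450/7 ≈ 9635.7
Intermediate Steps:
m(n) = 25/(3*n) (m(n) = (25/n)/3 = 25/(3*n))
(m(-35) + q(40))*1425 = ((25/3)/(-35) + 7)*1425 = ((25/3)*(-1/35) + 7)*1425 = (-5/21 + 7)*1425 = (142/21)*1425 = 67450/7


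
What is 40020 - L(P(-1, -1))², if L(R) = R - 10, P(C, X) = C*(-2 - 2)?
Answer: 39984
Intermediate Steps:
P(C, X) = -4*C (P(C, X) = C*(-4) = -4*C)
L(R) = -10 + R
40020 - L(P(-1, -1))² = 40020 - (-10 - 4*(-1))² = 40020 - (-10 + 4)² = 40020 - 1*(-6)² = 40020 - 1*36 = 40020 - 36 = 39984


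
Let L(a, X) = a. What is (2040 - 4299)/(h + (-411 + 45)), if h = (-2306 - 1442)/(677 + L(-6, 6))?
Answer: 1515789/249334 ≈ 6.0794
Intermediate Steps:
h = -3748/671 (h = (-2306 - 1442)/(677 - 6) = -3748/671 ≈ -5.5857)
(2040 - 4299)/(h + (-411 + 45)) = (2040 - 4299)/(-3748/671 + (-411 + 45)) = -2259/(-3748/671 - 366) = -2259/(-249334/671) = -2259*(-671/249334) = 1515789/249334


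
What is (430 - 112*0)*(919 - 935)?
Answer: -6880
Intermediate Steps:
(430 - 112*0)*(919 - 935) = (430 + 0)*(-16) = 430*(-16) = -6880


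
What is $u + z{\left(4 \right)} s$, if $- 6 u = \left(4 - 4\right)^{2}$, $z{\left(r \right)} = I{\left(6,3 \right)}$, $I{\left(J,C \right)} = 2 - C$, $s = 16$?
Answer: $-16$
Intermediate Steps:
$z{\left(r \right)} = -1$ ($z{\left(r \right)} = 2 - 3 = -1$)
$u = 0$ ($u = - \frac{\left(4 - 4\right)^{2}}{6} = - \frac{0^{2}}{6} = \left(- \frac{1}{6}\right) 0 = 0$)
$u + z{\left(4 \right)} s = 0 - 16 = -16$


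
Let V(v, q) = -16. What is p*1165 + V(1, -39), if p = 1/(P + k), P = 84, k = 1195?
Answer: -19299/1279 ≈ -15.089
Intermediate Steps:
p = 1/1279 (p = 1/(84 + 1195) = 1/1279 ≈ 0.00078186)
p*1165 + V(1, -39) = (1/1279)*1165 - 16 = 1165/1279 - 16 = -19299/1279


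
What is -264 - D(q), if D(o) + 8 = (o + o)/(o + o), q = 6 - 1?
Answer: -257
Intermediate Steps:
q = 5
D(o) = -7 (D(o) = -8 + (o + o)/(o + o) = -8 + (2*o)/((2*o)) = -8 + (2*o)*(1/(2*o)) = -8 + 1 = -7)
-264 - D(q) = -264 - 1*(-7) = -264 + 7 = -257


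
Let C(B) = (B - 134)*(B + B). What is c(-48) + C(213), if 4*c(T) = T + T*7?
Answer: 33558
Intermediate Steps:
c(T) = 2*T (c(T) = (T + T*7)/4 = (T + 7*T)/4 = (8*T)/4 = 2*T)
C(B) = 2*B*(-134 + B) (C(B) = (-134 + B)*(2*B) = 2*B*(-134 + B))
c(-48) + C(213) = 2*(-48) + 2*213*(-134 + 213) = -96 + 2*213*79 = -96 + 33654 = 33558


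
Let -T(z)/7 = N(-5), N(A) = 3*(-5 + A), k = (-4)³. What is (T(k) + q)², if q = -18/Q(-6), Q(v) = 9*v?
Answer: 398161/9 ≈ 44240.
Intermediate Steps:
k = -64
N(A) = -15 + 3*A
T(z) = 210 (T(z) = -7*(-15 + 3*(-5)) = -7*(-15 - 15) = -7*(-30) = 210)
q = ⅓ (q = -18/(9*(-6)) = -18/(-54) = -18*(-1/54) = ⅓ ≈ 0.33333)
(T(k) + q)² = (210 + ⅓)² = (631/3)² = 398161/9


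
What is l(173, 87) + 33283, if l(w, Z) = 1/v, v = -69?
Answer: 2296526/69 ≈ 33283.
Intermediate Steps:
l(w, Z) = -1/69 (l(w, Z) = 1/(-69) = -1/69)
l(173, 87) + 33283 = -1/69 + 33283 = 2296526/69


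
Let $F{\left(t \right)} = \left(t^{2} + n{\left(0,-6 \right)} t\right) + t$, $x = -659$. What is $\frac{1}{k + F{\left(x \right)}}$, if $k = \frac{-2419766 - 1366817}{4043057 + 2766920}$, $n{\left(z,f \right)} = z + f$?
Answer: $\frac{6809977}{2979878709169} \approx 2.2853 \cdot 10^{-6}$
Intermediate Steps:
$n{\left(z,f \right)} = f + z$
$F{\left(t \right)} = t^{2} - 5 t$ ($F{\left(t \right)} = \left(t^{2} + \left(-6 + 0\right) t\right) + t = \left(t^{2} - 6 t\right) + t = t^{2} - 5 t$)
$k = - \frac{3786583}{6809977} \approx -0.55604$
$\frac{1}{k + F{\left(x \right)}} = \frac{1}{- \frac{3786583}{6809977} - 659 \left(-5 - 659\right)} = \frac{1}{- \frac{3786583}{6809977} - -437576} = \frac{1}{- \frac{3786583}{6809977} + 437576} = \frac{1}{\frac{2979878709169}{6809977}} = \frac{6809977}{2979878709169}$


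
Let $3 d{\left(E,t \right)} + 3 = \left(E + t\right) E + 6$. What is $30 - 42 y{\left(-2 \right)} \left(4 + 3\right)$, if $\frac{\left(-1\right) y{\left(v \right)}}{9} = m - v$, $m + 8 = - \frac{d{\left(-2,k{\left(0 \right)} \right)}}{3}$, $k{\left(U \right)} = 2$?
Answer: $-16728$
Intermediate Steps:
$d{\left(E,t \right)} = 1 + \frac{E \left(E + t\right)}{3}$ ($d{\left(E,t \right)} = -1 + \frac{\left(E + t\right) E + 6}{3} = -1 + \frac{E \left(E + t\right) + 6}{3} = -1 + \frac{6 + E \left(E + t\right)}{3} = -1 + \left(2 + \frac{E \left(E + t\right)}{3}\right) = 1 + \frac{E \left(E + t\right)}{3}$)
$m = - \frac{25}{3}$ ($m = -8 - \frac{1 + \frac{\left(-2\right)^{2}}{3} + \frac{1}{3} \left(-2\right) 2}{3} = -8 - \left(1 + \frac{1}{3} \cdot 4 - \frac{4}{3}\right) \frac{1}{3} = -8 - \left(1 + \frac{4}{3} - \frac{4}{3}\right) \frac{1}{3} = -8 - 1 \cdot \frac{1}{3} = -8 - \frac{1}{3} = - \frac{25}{3} \approx -8.3333$)
$y{\left(v \right)} = 75 + 9 v$ ($y{\left(v \right)} = - 9 \left(- \frac{25}{3} - v\right) = 75 + 9 v$)
$30 - 42 y{\left(-2 \right)} \left(4 + 3\right) = 30 - 42 \left(75 + 9 \left(-2\right)\right) \left(4 + 3\right) = 30 - 42 \left(75 - 18\right) 7 = 30 - 42 \cdot 57 \cdot 7 = 30 - 16758 = -16728$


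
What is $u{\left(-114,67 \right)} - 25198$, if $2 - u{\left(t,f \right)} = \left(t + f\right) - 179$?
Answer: $-24970$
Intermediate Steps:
$u{\left(t,f \right)} = 181 - f - t$ ($u{\left(t,f \right)} = 2 - \left(\left(t + f\right) - 179\right) = 2 - \left(\left(f + t\right) - 179\right) = 2 - \left(-179 + f + t\right) = 181 - f - t$)
$u{\left(-114,67 \right)} - 25198 = \left(181 - 67 - -114\right) - 25198 = \left(181 - 67 + 114\right) - 25198 = 228 - 25198 = -24970$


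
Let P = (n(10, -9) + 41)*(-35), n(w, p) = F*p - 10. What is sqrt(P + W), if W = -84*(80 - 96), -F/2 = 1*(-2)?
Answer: 7*sqrt(31) ≈ 38.974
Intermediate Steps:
F = 4 (F = -2*(-2) = 4)
n(w, p) = -10 + 4*p (n(w, p) = 4*p - 10 = -10 + 4*p)
P = 175 (P = ((-10 + 4*(-9)) + 41)*(-35) = ((-10 - 36) + 41)*(-35) = (-46 + 41)*(-35) = -5*(-35) = 175)
W = 1344 (W = -84*(-16) = 1344)
sqrt(P + W) = sqrt(175 + 1344) = sqrt(1519) = 7*sqrt(31)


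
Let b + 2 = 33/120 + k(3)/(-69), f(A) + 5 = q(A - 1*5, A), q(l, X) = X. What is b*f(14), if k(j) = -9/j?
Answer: -13923/920 ≈ -15.134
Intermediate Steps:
f(A) = -5 + A
b = -1547/920 (b = -2 + (33/120 - 9/3/(-69)) = -2 + (33*(1/120) - 9*1/3*(-1/69)) = -2 + (11/40 - 3*(-1/69)) = -2 + (11/40 + 1/23) = -2 + 293/920 = -1547/920 ≈ -1.6815)
b*f(14) = -1547*(-5 + 14)/920 = -1547/920*9 = -13923/920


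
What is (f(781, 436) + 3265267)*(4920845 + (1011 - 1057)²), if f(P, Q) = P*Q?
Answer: 17751129083463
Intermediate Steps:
(f(781, 436) + 3265267)*(4920845 + (1011 - 1057)²) = (781*436 + 3265267)*(4920845 + (1011 - 1057)²) = (340516 + 3265267)*(4920845 + (-46)²) = 3605783*(4920845 + 2116) = 3605783*4922961 = 17751129083463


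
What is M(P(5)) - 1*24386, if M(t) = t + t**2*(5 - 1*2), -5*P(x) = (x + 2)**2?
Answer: -602692/25 ≈ -24108.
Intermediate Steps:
P(x) = -(2 + x)**2/5 (P(x) = -(x + 2)**2/5 = -(2 + x)**2/5)
M(t) = t + 3*t**2 (M(t) = t + t**2*(5 - 2) = t + t**2*3 = t + 3*t**2)
M(P(5)) - 1*24386 = (-(2 + 5)**2/5)*(1 + 3*(-(2 + 5)**2/5)) - 1*24386 = (-1/5*7**2)*(1 + 3*(-1/5*7**2)) - 24386 = (-1/5*49)*(1 + 3*(-1/5*49)) - 24386 = -49*(1 + 3*(-49/5))/5 - 24386 = -49*(1 - 147/5)/5 - 24386 = -49/5*(-142/5) - 24386 = 6958/25 - 24386 = -602692/25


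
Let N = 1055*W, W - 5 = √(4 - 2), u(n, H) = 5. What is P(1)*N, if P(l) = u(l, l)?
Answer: 26375 + 5275*√2 ≈ 33835.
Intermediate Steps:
W = 5 + √2 (W = 5 + √(4 - 2) = 5 + √2 ≈ 6.4142)
P(l) = 5
N = 5275 + 1055*√2 (N = 1055*(5 + √2) = 5275 + 1055*√2 ≈ 6767.0)
P(1)*N = 5*(5275 + 1055*√2) = 26375 + 5275*√2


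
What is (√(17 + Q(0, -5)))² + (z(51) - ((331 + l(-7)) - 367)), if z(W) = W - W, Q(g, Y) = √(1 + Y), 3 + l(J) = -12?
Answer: 68 + 2*I ≈ 68.0 + 2.0*I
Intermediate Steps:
l(J) = -15 (l(J) = -3 - 12 = -15)
z(W) = 0
(√(17 + Q(0, -5)))² + (z(51) - ((331 + l(-7)) - 367)) = (√(17 + √(1 - 5)))² + (0 - ((331 - 15) - 367)) = (√(17 + √(-4)))² + (0 - (316 - 367)) = (√(17 + 2*I))² + (0 - 1*(-51)) = (17 + 2*I) + (0 + 51) = (17 + 2*I) + 51 = 68 + 2*I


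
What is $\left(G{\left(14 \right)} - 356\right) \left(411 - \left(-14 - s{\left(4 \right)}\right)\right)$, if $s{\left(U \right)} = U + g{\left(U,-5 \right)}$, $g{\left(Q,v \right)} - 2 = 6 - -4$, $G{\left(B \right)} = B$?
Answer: $-150822$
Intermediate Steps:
$g{\left(Q,v \right)} = 12$ ($g{\left(Q,v \right)} = 2 + \left(6 - -4\right) = 2 + \left(6 + 4\right) = 2 + 10 = 12$)
$s{\left(U \right)} = 12 + U$ ($s{\left(U \right)} = U + 12 = 12 + U$)
$\left(G{\left(14 \right)} - 356\right) \left(411 - \left(-14 - s{\left(4 \right)}\right)\right) = \left(14 - 356\right) \left(411 + \left(\left(\left(12 + 4\right) - -49\right) - 35\right)\right) = - 342 \left(411 + \left(\left(16 + 49\right) - 35\right)\right) = - 342 \left(411 + \left(65 - 35\right)\right) = - 342 \left(411 + 30\right) = \left(-342\right) 441 = -150822$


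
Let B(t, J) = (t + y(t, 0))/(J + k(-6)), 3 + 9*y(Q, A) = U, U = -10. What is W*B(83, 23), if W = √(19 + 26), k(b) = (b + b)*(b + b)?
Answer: 734*√5/501 ≈ 3.2760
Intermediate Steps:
k(b) = 4*b² (k(b) = (2*b)*(2*b) = 4*b²)
W = 3*√5 (W = √45 = 3*√5 ≈ 6.7082)
y(Q, A) = -13/9 (y(Q, A) = -⅓ + (⅑)*(-10) = -⅓ - 10/9 = -13/9)
B(t, J) = (-13/9 + t)/(144 + J) (B(t, J) = (t - 13/9)/(J + 4*(-6)²) = (-13/9 + t)/(J + 4*36) = (-13/9 + t)/(J + 144) = (-13/9 + t)/(144 + J))
W*B(83, 23) = (3*√5)*((-13/9 + 83)/(144 + 23)) = (3*√5)*((734/9)/167) = (3*√5)*((1/167)*(734/9)) = (3*√5)*(734/1503) = 734*√5/501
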